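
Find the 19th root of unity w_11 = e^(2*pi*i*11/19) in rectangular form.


Angle = 360*11/19 = 208.4211°
a = cos(208.4211°) = -0.8795
b = sin(208.4211°) = -0.4759

-0.8795 - 0.4759i


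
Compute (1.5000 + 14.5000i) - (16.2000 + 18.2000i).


Real: 1.5 - 16.2 = -14.7
Imag: 14.5 - 18.2 = -3.7

-14.7000 - 3.7000i


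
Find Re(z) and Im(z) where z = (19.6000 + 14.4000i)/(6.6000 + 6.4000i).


Multiply by conjugate: (19.6000 + 14.4000i)(6.6000 - 6.4000i) / (6.6^2 + 6.4^2)
Numerator real = 19.6*6.6 + 14.4*6.4 = 221.52
Numerator imag = 14.4*6.6 - 19.6*6.4 = -30.4
Denominator = 84.52
Re(z) = 221.52/84.52 = 2.6209
Im(z) = -30.4/84.52 = -0.3597

Re(z) = 2.6209, Im(z) = -0.3597


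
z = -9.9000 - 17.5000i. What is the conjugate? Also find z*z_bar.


z_bar = -9.9000 + 17.5000i
z*z_bar = (-9.9)^2 + (-17.5)^2 = 98.01 + 306.25 = 404.26

z_bar = -9.9000 + 17.5000i, z*z_bar = 404.26


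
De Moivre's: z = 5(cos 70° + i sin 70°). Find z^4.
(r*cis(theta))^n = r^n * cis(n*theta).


r^4 = 5^4 = 625
n*theta = 4*70° = 280° = 280° (mod 360)
a = 625*cos(280°) = 108.5301
b = 625*sin(280°) = -615.5048

625 cis(280°) = 108.5301 - 615.5048i


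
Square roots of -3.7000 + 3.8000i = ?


|z| = sqrt(13.69+14.44) = 5.3038
sqrt((|z|+a)/2) = sqrt((5.3038+(-3.7))/2) = sqrt(0.8019) = 0.8955
sqrt((|z|-a)/2) = sqrt((5.3038-(-3.7))/2) = sqrt(4.5019) = 2.1218

±(0.8955 + 2.1218i) i.e. 0.8955 + 2.1218i and -0.8955 - 2.1218i


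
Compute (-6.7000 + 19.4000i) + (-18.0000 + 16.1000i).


Real: -6.7 - 18 = -24.7
Imag: 19.4 + 16.1 = 35.5

-24.7000 + 35.5000i


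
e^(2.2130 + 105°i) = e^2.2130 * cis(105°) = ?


e^2.2130 = 9.1431
cos(105°) = -0.25882
sin(105°) = 0.96593
Real = 9.1431*(-0.25882) = -2.3664
Imag = 9.1431*0.96593 = 8.8316

-2.3664 + 8.8316i


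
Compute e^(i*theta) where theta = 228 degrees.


cos(228°) = -0.6691
sin(228°) = -0.7431

e^(i*228°) = -0.6691 - 0.7431i


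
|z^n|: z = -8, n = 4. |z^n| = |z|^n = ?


|z| = sqrt(64+0) = sqrt(64) = 8
|z^4| = |z|^4 = 8^4 = 4096

|z^4| = 4096


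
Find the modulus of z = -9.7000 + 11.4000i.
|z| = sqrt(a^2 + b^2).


|z| = sqrt((-9.7)^2 + 11.4^2) = sqrt(94.09 + 129.96) = sqrt(224.05) = 14.9683

|z| = 14.9683


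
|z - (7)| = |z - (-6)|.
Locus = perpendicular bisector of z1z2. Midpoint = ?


Equal distances means the locus is the perpendicular bisector of z1 and z2.
Midpoint = ((7+(-6))/2, (0+0)/2) = (0.5000, 0)

Perpendicular bisector through (0.5000, 0)


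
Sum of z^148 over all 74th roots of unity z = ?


The roots are w_k = w^k with w = e^(2*pi*i/74), and (w^k)^148 = (w^148)^k.
So S = 1 + u + u^2 + ... + u^(73) with u = w^148.
148 = 2*74 + 0, so 148 is a multiple of 74 and u = (w^74)^2 = 1.
Every one of the 74 terms equals 1: S = 74

S = 74


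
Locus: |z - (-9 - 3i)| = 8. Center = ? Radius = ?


|z - z0| = r is a circle with center z0 and radius r.
Center = (-9, -3), radius = 8

Circle with center (-9, -3) and radius 8


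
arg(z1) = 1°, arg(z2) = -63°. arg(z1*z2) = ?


arg(z1*z2) = 1° - 63° = -62°
Normalized to (-180°, 180°]: -62°

-62°


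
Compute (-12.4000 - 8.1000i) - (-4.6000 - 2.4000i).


Real: -12.4 + 4.6 = -7.8
Imag: -8.1 + 2.4 = -5.7

-7.8000 - 5.7000i


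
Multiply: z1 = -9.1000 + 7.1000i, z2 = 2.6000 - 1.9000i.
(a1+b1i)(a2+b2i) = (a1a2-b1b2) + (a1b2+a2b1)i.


Real = -9.1*2.6 - 7.1*(-1.9) = -23.66 - (-13.49) = -10.17
Imag = -9.1*(-1.9) + 2.6*7.1 = 17.29 + 18.46 = 35.75

-10.1700 + 35.7500i


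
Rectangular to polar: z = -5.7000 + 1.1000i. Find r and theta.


r = sqrt(32.49+1.21) = sqrt(33.7) = 5.8052
theta = atan2(1.1, -5.7) = 169.0772 degrees

r = 5.8052, theta = 169.0772 degrees


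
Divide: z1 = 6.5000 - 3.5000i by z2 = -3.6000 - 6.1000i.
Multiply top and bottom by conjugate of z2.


Conjugate of z2 = -3.6000 + 6.1000i
Numerator: (6.5000 - 3.5000i)(-3.6000 + 6.1000i) = -2.0500 + 52.2500i
Denominator: (-3.6)^2 + (-6.1)^2 = 50.17
Result = (-2.0500 + 52.2500i)/50.17

-0.0409 + 1.0415i


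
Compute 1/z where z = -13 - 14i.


|z|^2 = 169+196 = 365
1/z = (-13 + 14i)/365

1/z = -0.0356 + 0.0384i


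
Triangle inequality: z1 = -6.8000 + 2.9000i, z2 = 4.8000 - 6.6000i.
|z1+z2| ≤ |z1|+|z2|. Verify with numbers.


|z1| = sqrt((-6.8)^2 + 2.9^2) = sqrt(54.65) = 7.3926
|z2| = sqrt(4.8^2 + (-6.6)^2) = sqrt(66.6) = 8.1609
z1+z2 = -2.0000 - 3.7000i
|z1+z2| = sqrt(17.69) = 4.2059
|z1|+|z2| = 7.3926 + 8.1609 = 15.5535

|z1+z2| = 4.2059 ≤ |z1|+|z2| = 15.5535 (verified)


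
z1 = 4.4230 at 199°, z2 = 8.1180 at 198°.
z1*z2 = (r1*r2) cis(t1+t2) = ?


r = 4.4230 * 8.1180 = 35.9059
theta = 199° + 198° = 397° = 37° (mod 360)

35.9059 cis(37°)


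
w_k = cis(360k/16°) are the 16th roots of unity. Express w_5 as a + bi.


Angle = 360*5/16 = 112.5°
a = cos(112.5°) = -0.3827
b = sin(112.5°) = 0.9239

-0.3827 + 0.9239i


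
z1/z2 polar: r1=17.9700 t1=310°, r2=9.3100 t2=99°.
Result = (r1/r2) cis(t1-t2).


r = 17.9700 / 9.3100 = 1.9302
theta = 310° - 99° = 211° = 211° (mod 360)

1.9302 cis(211°)


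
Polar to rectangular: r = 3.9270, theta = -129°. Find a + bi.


a = 3.9270*cos(-129°) = 3.9270*(-0.6293) = -2.4713
b = 3.9270*sin(-129°) = 3.9270*(-0.77715) = -3.0519

-2.4713 - 3.0519i


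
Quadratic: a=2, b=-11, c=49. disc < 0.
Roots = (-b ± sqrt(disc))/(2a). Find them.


disc = (-11)^2 - 4*2*49 = 121 - 392 = -271
sqrt(|disc|) = sqrt(271) = 16.4621
Real part = 11/(2*2) = 2.7500
Imag part = 16.4621/(2*2) = 4.1155

2.7500 ± 4.1155i


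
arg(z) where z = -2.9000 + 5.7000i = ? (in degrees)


Re = -2.9, Im = 5.7
arg = atan2(5.7, -2.9) = 116.9657 degrees

arg(z) = 116.9657 degrees


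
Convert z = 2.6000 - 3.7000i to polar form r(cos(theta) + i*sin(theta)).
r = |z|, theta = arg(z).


r = sqrt(6.76+13.69) = sqrt(20.45) = 4.5222
theta = atan2(-3.7, 2.6) = -54.9042 degrees

r = 4.5222, theta = -54.9042 degrees


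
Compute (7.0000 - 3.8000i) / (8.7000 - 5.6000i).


Conjugate of z2 = 8.7000 + 5.6000i
Numerator: (7.0000 - 3.8000i)(8.7000 + 5.6000i) = 82.1800 + 6.1400i
Denominator: 8.7^2 + (-5.6)^2 = 107.05
Result = (82.1800 + 6.1400i)/107.05

0.7677 + 0.0574i


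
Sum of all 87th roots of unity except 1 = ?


With w = e^(2*pi*i/87), all 87 of the 87th roots of unity w^0 = 1, w, ..., w^(86) sum to 0: 1 + w + ... + w^(86) = (1 - w^87)/(1 - w) = 0 since w^87 = 1, w ≠ 1.
Removing the root 1: w + w^2 + ... + w^(86) = 0 - 1 = -1

Sum = -1


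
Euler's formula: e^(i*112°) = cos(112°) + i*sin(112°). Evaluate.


cos(112°) = -0.3746
sin(112°) = 0.9272

e^(i*112°) = -0.3746 + 0.9272i


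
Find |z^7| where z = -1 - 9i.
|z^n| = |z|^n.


|z| = sqrt(1+81) = sqrt(82) = 9.0554
|z^7| = |z|^7 = (sqrt(82))^7 = 82^3 * sqrt(82) = 551368*sqrt(82)

|z^7| = 551368*sqrt(82) ≈ 4992849.5928


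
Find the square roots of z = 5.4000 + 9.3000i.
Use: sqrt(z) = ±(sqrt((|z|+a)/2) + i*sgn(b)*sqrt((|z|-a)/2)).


|z| = sqrt(29.16+86.49) = 10.7541
sqrt((|z|+a)/2) = sqrt((10.7541+5.4)/2) = sqrt(8.0770) = 2.8420
sqrt((|z|-a)/2) = sqrt((10.7541-5.4)/2) = sqrt(2.6770) = 1.6362

±(2.8420 + 1.6362i) i.e. 2.8420 + 1.6362i and -2.8420 - 1.6362i


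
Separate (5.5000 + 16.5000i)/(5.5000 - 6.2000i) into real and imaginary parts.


Multiply by conjugate: (5.5000 + 16.5000i)(5.5000 + 6.2000i) / (5.5^2 + (-6.2)^2)
Numerator real = 5.5*5.5 + 16.5*(-6.2) = -72.05
Numerator imag = 16.5*5.5 - 5.5*(-6.2) = 124.85
Denominator = 68.69
Re(z) = -72.05/68.69 = -1.0489
Im(z) = 124.85/68.69 = 1.8176

Re(z) = -1.0489, Im(z) = 1.8176


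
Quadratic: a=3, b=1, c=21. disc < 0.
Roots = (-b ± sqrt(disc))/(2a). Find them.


disc = 1^2 - 4*3*21 = 1 - 252 = -251
sqrt(|disc|) = sqrt(251) = 15.8430
Real part = -1/(2*3) = -0.1667
Imag part = 15.8430/(2*3) = 2.6405

-0.1667 ± 2.6405i


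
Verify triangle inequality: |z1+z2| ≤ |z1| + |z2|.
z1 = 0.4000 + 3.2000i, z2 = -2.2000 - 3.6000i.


|z1| = sqrt(0.4^2 + 3.2^2) = sqrt(10.4) = 3.2249
|z2| = sqrt((-2.2)^2 + (-3.6)^2) = sqrt(17.8) = 4.2190
z1+z2 = -1.8000 - 0.4000i
|z1+z2| = sqrt(3.4) = 1.8439
|z1|+|z2| = 3.2249 + 4.2190 = 7.4439

|z1+z2| = 1.8439 ≤ |z1|+|z2| = 7.4439 (verified)


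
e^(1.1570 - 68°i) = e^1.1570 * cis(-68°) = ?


e^1.1570 = 3.1804
cos(-68°) = 0.3746
sin(-68°) = -0.92718
Real = 3.1804*0.3746 = 1.1914
Imag = 3.1804*(-0.92718) = -2.9488

1.1914 - 2.9488i


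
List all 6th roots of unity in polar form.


The 6th roots of unity are cis(360k/6°) for k=0..5
Angle step = 360/6 = 60°
Primitive root: cis(60°)
Primitive root = 0.5000 + 0.8660i

6 roots at angles: 0°, 60°, 120°, 180°, 240°, 300°


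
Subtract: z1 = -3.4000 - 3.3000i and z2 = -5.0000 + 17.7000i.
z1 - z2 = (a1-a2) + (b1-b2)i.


Real: -3.4 + 5 = 1.6
Imag: -3.3 - 17.7 = -21

1.6000 - 21.0000i


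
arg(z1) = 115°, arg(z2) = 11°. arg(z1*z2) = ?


arg(z1*z2) = 115° + 11° = 126°
Normalized to (-180°, 180°]: 126°

126°


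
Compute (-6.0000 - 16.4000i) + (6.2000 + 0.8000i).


Real: -6 + 6.2 = 0.2
Imag: -16.4 + 0.8 = -15.6

0.2000 - 15.6000i


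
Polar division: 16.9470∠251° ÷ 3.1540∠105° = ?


r = 16.9470 / 3.1540 = 5.3732
theta = 251° - 105° = 146° = 146° (mod 360)

5.3732 cis(146°)


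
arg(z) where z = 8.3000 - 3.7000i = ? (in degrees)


Re = 8.3, Im = -3.7
arg = atan2(-3.7, 8.3) = -24.0265 degrees

arg(z) = -24.0265 degrees


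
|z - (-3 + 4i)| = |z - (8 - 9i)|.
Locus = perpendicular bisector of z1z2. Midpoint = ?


Equal distances means the locus is the perpendicular bisector of z1 and z2.
Midpoint = ((-3+8)/2, (4+(-9))/2) = (2.5000, -2.5000)

Perpendicular bisector through (2.5000, -2.5000)


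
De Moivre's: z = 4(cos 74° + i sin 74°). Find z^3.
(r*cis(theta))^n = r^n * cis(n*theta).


r^3 = 4^3 = 64
n*theta = 3*74° = 222° = 222° (mod 360)
a = 64*cos(222°) = -47.5613
b = 64*sin(222°) = -42.8244

64 cis(222°) = -47.5613 - 42.8244i


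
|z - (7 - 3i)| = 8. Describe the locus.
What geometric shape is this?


|z - z0| = r is a circle with center z0 and radius r.
Center = (7, -3), radius = 8

Circle with center (7, -3) and radius 8


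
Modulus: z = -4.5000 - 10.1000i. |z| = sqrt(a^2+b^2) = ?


|z| = sqrt((-4.5)^2 + (-10.1)^2) = sqrt(20.25 + 102.01) = sqrt(122.26) = 11.0571

|z| = 11.0571


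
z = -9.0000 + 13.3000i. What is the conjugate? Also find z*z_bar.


z_bar = -9.0000 - 13.3000i
z*z_bar = (-9)^2 + 13.3^2 = 81 + 176.89 = 257.89

z_bar = -9.0000 - 13.3000i, z*z_bar = 257.89


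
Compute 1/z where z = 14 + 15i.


|z|^2 = 196+225 = 421
1/z = (14 - 15i)/421

1/z = 0.0333 - 0.0356i


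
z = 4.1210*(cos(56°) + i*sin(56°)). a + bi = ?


a = 4.1210*cos(56°) = 4.1210*0.55919 = 2.3044
b = 4.1210*sin(56°) = 4.1210*0.82904 = 3.4165

2.3044 + 3.4165i


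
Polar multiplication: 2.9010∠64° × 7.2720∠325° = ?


r = 2.9010 * 7.2720 = 21.0961
theta = 64° + 325° = 389° = 29° (mod 360)

21.0961 cis(29°)


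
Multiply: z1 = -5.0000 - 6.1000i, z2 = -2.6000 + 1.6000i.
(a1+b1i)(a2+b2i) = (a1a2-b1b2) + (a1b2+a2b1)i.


Real = -5*(-2.6) - (-6.1)*1.6 = 13 - (-9.76) = 22.76
Imag = -5*1.6 - (2.6)*(-6.1) = -8 + 15.86 = 7.86

22.7600 + 7.8600i


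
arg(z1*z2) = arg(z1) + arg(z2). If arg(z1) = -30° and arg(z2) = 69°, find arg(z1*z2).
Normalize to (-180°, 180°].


arg(z1*z2) = -30° + 69° = 39°
Normalized to (-180°, 180°]: 39°

39°


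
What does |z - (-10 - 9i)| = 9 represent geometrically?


|z - z0| = r is a circle with center z0 and radius r.
Center = (-10, -9), radius = 9

Circle with center (-10, -9) and radius 9


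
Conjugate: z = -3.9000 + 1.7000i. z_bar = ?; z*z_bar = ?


z_bar = -3.9000 - 1.7000i
z*z_bar = (-3.9)^2 + 1.7^2 = 15.21 + 2.89 = 18.1

z_bar = -3.9000 - 1.7000i, z*z_bar = 18.1


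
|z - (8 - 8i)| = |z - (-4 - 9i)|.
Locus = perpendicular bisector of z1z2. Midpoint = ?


Equal distances means the locus is the perpendicular bisector of z1 and z2.
Midpoint = ((8+(-4))/2, (-8+(-9))/2) = (2.0000, -8.5000)

Perpendicular bisector through (2.0000, -8.5000)


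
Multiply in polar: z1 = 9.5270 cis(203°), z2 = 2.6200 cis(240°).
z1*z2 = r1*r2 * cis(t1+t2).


r = 9.5270 * 2.6200 = 24.9607
theta = 203° + 240° = 443° = 83° (mod 360)

24.9607 cis(83°)


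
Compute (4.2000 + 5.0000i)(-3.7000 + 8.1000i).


Real = 4.2*(-3.7) - 5*8.1 = -15.54 - 40.5 = -56.04
Imag = 4.2*8.1 - (3.7)*5 = 34.02 - (18.5) = 15.52

-56.0400 + 15.5200i


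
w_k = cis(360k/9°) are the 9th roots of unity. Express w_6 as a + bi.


Angle = 360*6/9 = 240°
a = cos(240°) = -0.5000
b = sin(240°) = -0.8660

-0.5000 - 0.8660i


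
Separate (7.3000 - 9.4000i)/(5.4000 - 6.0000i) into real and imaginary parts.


Multiply by conjugate: (7.3000 - 9.4000i)(5.4000 + 6.0000i) / (5.4^2 + (-6)^2)
Numerator real = 7.3*5.4 - (9.4)*(-6) = 95.82
Numerator imag = -9.4*5.4 - 7.3*(-6) = -6.96
Denominator = 65.16
Re(z) = 95.82/65.16 = 1.4705
Im(z) = -6.96/65.16 = -0.1068

Re(z) = 1.4705, Im(z) = -0.1068


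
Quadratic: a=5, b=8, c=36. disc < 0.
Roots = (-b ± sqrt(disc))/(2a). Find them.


disc = 8^2 - 4*5*36 = 64 - 720 = -656
sqrt(|disc|) = sqrt(656) = 25.6125
Real part = -8/(2*5) = -0.8000
Imag part = 25.6125/(2*5) = 2.5612

-0.8000 ± 2.5612i


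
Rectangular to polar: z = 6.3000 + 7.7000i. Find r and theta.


r = sqrt(39.69+59.29) = sqrt(98.98) = 9.9489
theta = atan2(7.7, 6.3) = 50.7106 degrees

r = 9.9489, theta = 50.7106 degrees


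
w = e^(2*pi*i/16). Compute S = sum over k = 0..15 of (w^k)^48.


The roots are w_k = w^k with w = e^(2*pi*i/16), and (w^k)^48 = (w^48)^k.
So S = 1 + u + u^2 + ... + u^(15) with u = w^48.
48 = 3*16 + 0, so 48 is a multiple of 16 and u = (w^16)^3 = 1.
Every one of the 16 terms equals 1: S = 16

S = 16


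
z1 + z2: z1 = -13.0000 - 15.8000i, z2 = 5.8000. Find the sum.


Real: -13 + 5.8 = -7.2
Imag: -15.8 + 0 = -15.8

-7.2000 - 15.8000i


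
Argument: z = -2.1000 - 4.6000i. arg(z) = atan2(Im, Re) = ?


Re = -2.1, Im = -4.6
arg = atan2(-4.6, -2.1) = -114.5377 degrees

arg(z) = -114.5377 degrees


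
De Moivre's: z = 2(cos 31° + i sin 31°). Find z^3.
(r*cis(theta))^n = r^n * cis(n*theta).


r^3 = 2^3 = 8
n*theta = 3*31° = 93° = 93° (mod 360)
a = 8*cos(93°) = -0.4187
b = 8*sin(93°) = 7.9890

8 cis(93°) = -0.4187 + 7.9890i


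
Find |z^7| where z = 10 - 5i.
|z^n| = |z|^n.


|z| = sqrt(100+25) = sqrt(125) = 11.1803
|z^7| = |z|^7 = (sqrt(125))^7 = 125^3 * sqrt(125) = 1953125*sqrt(125)

|z^7| = 1953125*sqrt(125) ≈ 21836601.3428


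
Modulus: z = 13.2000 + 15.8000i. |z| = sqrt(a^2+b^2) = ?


|z| = sqrt(13.2^2 + 15.8^2) = sqrt(174.24 + 249.64) = sqrt(423.88) = 20.5883

|z| = 20.5883


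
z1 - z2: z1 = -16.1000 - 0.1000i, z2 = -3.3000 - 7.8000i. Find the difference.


Real: -16.1 + 3.3 = -12.8
Imag: -0.1 + 7.8 = 7.7

-12.8000 + 7.7000i


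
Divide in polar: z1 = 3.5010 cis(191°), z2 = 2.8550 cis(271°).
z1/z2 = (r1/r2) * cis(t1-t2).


r = 3.5010 / 2.8550 = 1.2263
theta = 191° - 271° = -80° = 280° (mod 360)

1.2263 cis(280°)


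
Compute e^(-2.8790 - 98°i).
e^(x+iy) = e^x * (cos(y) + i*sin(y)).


e^-2.8790 = 0.05619
cos(-98°) = -0.1392
sin(-98°) = -0.9903
Real = 0.05619*(-0.1392) = -0.0078
Imag = 0.05619*(-0.9903) = -0.0556

-0.0078 - 0.0556i


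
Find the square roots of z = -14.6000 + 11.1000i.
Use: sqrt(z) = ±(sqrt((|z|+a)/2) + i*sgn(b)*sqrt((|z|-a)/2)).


|z| = sqrt(213.16+123.21) = 18.3404
sqrt((|z|+a)/2) = sqrt((18.3404+(-14.6))/2) = sqrt(1.8702) = 1.3676
sqrt((|z|-a)/2) = sqrt((18.3404-(-14.6))/2) = sqrt(16.4702) = 4.0583

±(1.3676 + 4.0583i) i.e. 1.3676 + 4.0583i and -1.3676 - 4.0583i


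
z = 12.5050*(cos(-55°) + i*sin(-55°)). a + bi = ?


a = 12.5050*cos(-55°) = 12.5050*0.57358 = 7.1726
b = 12.5050*sin(-55°) = 12.5050*(-0.81915) = -10.2435

7.1726 - 10.2435i


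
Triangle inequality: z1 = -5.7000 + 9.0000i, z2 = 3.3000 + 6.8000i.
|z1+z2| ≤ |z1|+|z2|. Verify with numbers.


|z1| = sqrt((-5.7)^2 + 9^2) = sqrt(113.49) = 10.6532
|z2| = sqrt(3.3^2 + 6.8^2) = sqrt(57.13) = 7.5584
z1+z2 = -2.4000 + 15.8000i
|z1+z2| = sqrt(255.4) = 15.9812
|z1|+|z2| = 10.6532 + 7.5584 = 18.2116

|z1+z2| = 15.9812 ≤ |z1|+|z2| = 18.2116 (verified)


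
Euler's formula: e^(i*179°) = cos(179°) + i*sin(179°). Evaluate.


cos(179°) = -0.9998
sin(179°) = 0.0175

e^(i*179°) = -0.9998 + 0.0175i


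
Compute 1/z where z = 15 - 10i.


|z|^2 = 225+100 = 325
1/z = (15 + 10i)/325

1/z = 0.0462 + 0.0308i


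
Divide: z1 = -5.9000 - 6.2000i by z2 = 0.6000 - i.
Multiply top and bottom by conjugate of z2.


Conjugate of z2 = 0.6000 + i
Numerator: (-5.9000 - 6.2000i)(0.6000 + i) = 2.6600 - 9.6200i
Denominator: 0.6^2 + (-1)^2 = 1.36
Result = (2.6600 - 9.6200i)/1.36

1.9559 - 7.0735i


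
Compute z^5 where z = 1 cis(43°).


r^5 = 1^5 = 1
n*theta = 5*43° = 215° = 215° (mod 360)
a = 1*cos(215°) = -0.8192
b = 1*sin(215°) = -0.5736

1 cis(215°) = -0.8192 - 0.5736i


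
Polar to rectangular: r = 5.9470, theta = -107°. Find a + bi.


a = 5.9470*cos(-107°) = 5.9470*(-0.29237) = -1.7387
b = 5.9470*sin(-107°) = 5.9470*(-0.9563) = -5.6871

-1.7387 - 5.6871i


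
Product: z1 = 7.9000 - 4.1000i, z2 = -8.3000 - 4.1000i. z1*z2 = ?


Real = 7.9*(-8.3) - (-4.1)*(-4.1) = -65.57 - 16.81 = -82.38
Imag = 7.9*(-4.1) - (8.3)*(-4.1) = -32.39 + 34.03 = 1.64

-82.3800 + 1.6400i


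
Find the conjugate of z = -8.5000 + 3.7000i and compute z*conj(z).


z_bar = -8.5000 - 3.7000i
z*z_bar = (-8.5)^2 + 3.7^2 = 72.25 + 13.69 = 85.94

z_bar = -8.5000 - 3.7000i, z*z_bar = 85.94


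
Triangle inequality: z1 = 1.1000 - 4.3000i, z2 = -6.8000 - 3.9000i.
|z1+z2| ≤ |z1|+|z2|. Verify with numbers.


|z1| = sqrt(1.1^2 + (-4.3)^2) = sqrt(19.7) = 4.4385
|z2| = sqrt((-6.8)^2 + (-3.9)^2) = sqrt(61.45) = 7.8390
z1+z2 = -5.7000 - 8.2000i
|z1+z2| = sqrt(99.73) = 9.9865
|z1|+|z2| = 4.4385 + 7.8390 = 12.2775

|z1+z2| = 9.9865 ≤ |z1|+|z2| = 12.2775 (verified)


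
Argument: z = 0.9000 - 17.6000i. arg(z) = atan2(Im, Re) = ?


Re = 0.9, Im = -17.6
arg = atan2(-17.6, 0.9) = -87.0727 degrees

arg(z) = -87.0727 degrees


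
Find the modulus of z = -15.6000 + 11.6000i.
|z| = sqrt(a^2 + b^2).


|z| = sqrt((-15.6)^2 + 11.6^2) = sqrt(243.36 + 134.56) = sqrt(377.92) = 19.4402

|z| = 19.4402


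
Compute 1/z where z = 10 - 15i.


|z|^2 = 100+225 = 325
1/z = (10 + 15i)/325

1/z = 0.0308 + 0.0462i


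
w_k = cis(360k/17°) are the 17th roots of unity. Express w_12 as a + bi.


Angle = 360*12/17 = 254.1176°
a = cos(254.1176°) = -0.2737
b = sin(254.1176°) = -0.9618

-0.2737 - 0.9618i


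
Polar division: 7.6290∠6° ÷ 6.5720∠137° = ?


r = 7.6290 / 6.5720 = 1.1608
theta = 6° - 137° = -131° = 229° (mod 360)

1.1608 cis(229°)


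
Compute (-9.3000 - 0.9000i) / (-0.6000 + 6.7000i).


Conjugate of z2 = -0.6000 - 6.7000i
Numerator: (-9.3000 - 0.9000i)(-0.6000 - 6.7000i) = -0.4500 + 62.8500i
Denominator: (-0.6)^2 + 6.7^2 = 45.25
Result = (-0.4500 + 62.8500i)/45.25

-0.0099 + 1.3890i


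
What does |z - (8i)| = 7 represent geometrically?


|z - z0| = r is a circle with center z0 and radius r.
Center = (0, 8), radius = 7

Circle with center (0, 8) and radius 7


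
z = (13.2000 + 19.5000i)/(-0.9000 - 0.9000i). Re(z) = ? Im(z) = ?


Multiply by conjugate: (13.2000 + 19.5000i)(-0.9000 + 0.9000i) / ((-0.9)^2 + (-0.9)^2)
Numerator real = 13.2*(-0.9) + 19.5*(-0.9) = -29.43
Numerator imag = 19.5*(-0.9) - 13.2*(-0.9) = -5.67
Denominator = 1.62
Re(z) = -29.43/1.62 = -18.1667
Im(z) = -5.67/1.62 = -3.5000

Re(z) = -18.1667, Im(z) = -3.5000


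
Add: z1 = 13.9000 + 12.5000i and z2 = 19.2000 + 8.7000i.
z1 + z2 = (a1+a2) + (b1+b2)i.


Real: 13.9 + 19.2 = 33.1
Imag: 12.5 + 8.7 = 21.2

33.1000 + 21.2000i


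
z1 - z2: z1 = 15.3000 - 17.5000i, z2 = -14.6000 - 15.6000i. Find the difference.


Real: 15.3 + 14.6 = 29.9
Imag: -17.5 + 15.6 = -1.9

29.9000 - 1.9000i


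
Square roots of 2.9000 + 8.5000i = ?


|z| = sqrt(8.41+72.25) = 8.9811
sqrt((|z|+a)/2) = sqrt((8.9811+2.9)/2) = sqrt(5.9405) = 2.4373
sqrt((|z|-a)/2) = sqrt((8.9811-2.9)/2) = sqrt(3.0405) = 1.7437

±(2.4373 + 1.7437i) i.e. 2.4373 + 1.7437i and -2.4373 - 1.7437i


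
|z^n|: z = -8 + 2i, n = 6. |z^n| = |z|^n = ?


|z| = sqrt(64+4) = sqrt(68) = 8.2462
|z^6| = |z|^6 = (sqrt(68))^6 = 68^3 = 314432

|z^6| = 314432


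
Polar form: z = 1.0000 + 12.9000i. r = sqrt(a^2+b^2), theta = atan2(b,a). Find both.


r = sqrt(1+166.41) = sqrt(167.41) = 12.9387
theta = atan2(12.9, 1) = 85.5673 degrees

r = 12.9387, theta = 85.5673 degrees


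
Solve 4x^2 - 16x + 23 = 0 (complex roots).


disc = (-16)^2 - 4*4*23 = 256 - 368 = -112
sqrt(|disc|) = sqrt(112) = 10.5830
Real part = 16/(2*4) = 2.0000
Imag part = 10.5830/(2*4) = 1.3229

2.0000 ± 1.3229i


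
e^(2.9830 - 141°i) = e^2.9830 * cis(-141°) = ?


e^2.9830 = 19.7470
cos(-141°) = -0.777146
sin(-141°) = -0.62932
Real = 19.7470*(-0.777146) = -15.3463
Imag = 19.7470*(-0.62932) = -12.4272

-15.3463 - 12.4272i


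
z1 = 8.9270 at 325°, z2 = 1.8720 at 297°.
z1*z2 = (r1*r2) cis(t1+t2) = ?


r = 8.9270 * 1.8720 = 16.7113
theta = 325° + 297° = 622° = 262° (mod 360)

16.7113 cis(262°)


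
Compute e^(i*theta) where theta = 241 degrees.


cos(241°) = -0.4848
sin(241°) = -0.8746

e^(i*241°) = -0.4848 - 0.8746i


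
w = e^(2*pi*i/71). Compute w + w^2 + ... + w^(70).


With w = e^(2*pi*i/71), all 71 of the 71th roots of unity w^0 = 1, w, ..., w^(70) sum to 0: 1 + w + ... + w^(70) = (1 - w^71)/(1 - w) = 0 since w^71 = 1, w ≠ 1.
Removing the root 1: w + w^2 + ... + w^(70) = 0 - 1 = -1

Sum = -1


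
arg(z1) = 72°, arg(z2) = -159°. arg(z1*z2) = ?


arg(z1*z2) = 72° - 159° = -87°
Normalized to (-180°, 180°]: -87°

-87°


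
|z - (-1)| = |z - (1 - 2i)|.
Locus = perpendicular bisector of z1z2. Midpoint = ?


Equal distances means the locus is the perpendicular bisector of z1 and z2.
Midpoint = ((-1+1)/2, (0+(-2))/2) = (0, -1.0000)

Perpendicular bisector through (0, -1.0000)


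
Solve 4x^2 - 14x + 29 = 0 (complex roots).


disc = (-14)^2 - 4*4*29 = 196 - 464 = -268
sqrt(|disc|) = sqrt(268) = 16.3707
Real part = 14/(2*4) = 1.7500
Imag part = 16.3707/(2*4) = 2.0463

1.7500 ± 2.0463i


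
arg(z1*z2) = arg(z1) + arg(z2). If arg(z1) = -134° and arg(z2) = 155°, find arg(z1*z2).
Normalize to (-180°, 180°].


arg(z1*z2) = -134° + 155° = 21°
Normalized to (-180°, 180°]: 21°

21°


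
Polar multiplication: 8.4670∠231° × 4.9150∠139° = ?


r = 8.4670 * 4.9150 = 41.6153
theta = 231° + 139° = 370° = 10° (mod 360)

41.6153 cis(10°)


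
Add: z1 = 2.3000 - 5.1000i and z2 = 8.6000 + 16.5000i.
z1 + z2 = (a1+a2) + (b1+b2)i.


Real: 2.3 + 8.6 = 10.9
Imag: -5.1 + 16.5 = 11.4

10.9000 + 11.4000i


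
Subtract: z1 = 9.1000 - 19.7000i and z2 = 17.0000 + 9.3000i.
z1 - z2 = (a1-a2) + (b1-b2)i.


Real: 9.1 - 17 = -7.9
Imag: -19.7 - 9.3 = -29

-7.9000 - 29.0000i


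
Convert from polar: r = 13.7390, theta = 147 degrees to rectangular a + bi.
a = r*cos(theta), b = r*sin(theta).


a = 13.7390*cos(147°) = 13.7390*(-0.83867) = -11.5225
b = 13.7390*sin(147°) = 13.7390*0.54464 = 7.4828

-11.5225 + 7.4828i


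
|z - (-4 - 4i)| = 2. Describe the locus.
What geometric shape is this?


|z - z0| = r is a circle with center z0 and radius r.
Center = (-4, -4), radius = 2

Circle with center (-4, -4) and radius 2


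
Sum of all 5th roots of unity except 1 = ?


With w = e^(2*pi*i/5), all 5 of the 5th roots of unity w^0 = 1, w, ..., w^(4) sum to 0: 1 + w + ... + w^(4) = (1 - w^5)/(1 - w) = 0 since w^5 = 1, w ≠ 1.
Removing the root 1: w + w^2 + ... + w^(4) = 0 - 1 = -1

Sum = -1


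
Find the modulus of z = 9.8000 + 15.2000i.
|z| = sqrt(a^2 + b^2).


|z| = sqrt(9.8^2 + 15.2^2) = sqrt(96.04 + 231.04) = sqrt(327.08) = 18.0854

|z| = 18.0854


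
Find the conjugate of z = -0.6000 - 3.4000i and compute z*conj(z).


z_bar = -0.6000 + 3.4000i
z*z_bar = (-0.6)^2 + (-3.4)^2 = 0.36 + 11.56 = 11.92

z_bar = -0.6000 + 3.4000i, z*z_bar = 11.92


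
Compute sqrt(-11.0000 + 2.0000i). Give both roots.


|z| = sqrt(121+4) = 11.1803
sqrt((|z|+a)/2) = sqrt((11.1803+(-11))/2) = sqrt(0.0902) = 0.3003
sqrt((|z|-a)/2) = sqrt((11.1803-(-11))/2) = sqrt(11.0902) = 3.3302

±(0.3003 + 3.3302i) i.e. 0.3003 + 3.3302i and -0.3003 - 3.3302i


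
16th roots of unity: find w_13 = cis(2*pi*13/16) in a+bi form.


Angle = 360*13/16 = 292.5°
a = cos(292.5°) = 0.3827
b = sin(292.5°) = -0.9239

0.3827 - 0.9239i


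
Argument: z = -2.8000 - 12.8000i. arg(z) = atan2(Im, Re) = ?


Re = -2.8, Im = -12.8
arg = atan2(-12.8, -2.8) = -102.3391 degrees

arg(z) = -102.3391 degrees


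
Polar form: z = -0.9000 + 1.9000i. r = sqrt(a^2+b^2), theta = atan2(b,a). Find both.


r = sqrt(0.81+3.61) = sqrt(4.42) = 2.1024
theta = atan2(1.9, -0.9) = 115.3462 degrees

r = 2.1024, theta = 115.3462 degrees


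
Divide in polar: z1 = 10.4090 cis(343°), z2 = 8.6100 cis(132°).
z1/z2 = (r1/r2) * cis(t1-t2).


r = 10.4090 / 8.6100 = 1.2089
theta = 343° - 132° = 211° = 211° (mod 360)

1.2089 cis(211°)


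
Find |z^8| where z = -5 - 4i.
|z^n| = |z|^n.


|z| = sqrt(25+16) = sqrt(41) = 6.4031
|z^8| = |z|^8 = (sqrt(41))^8 = 41^4 = 2825761

|z^8| = 2825761


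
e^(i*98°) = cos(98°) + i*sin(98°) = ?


cos(98°) = -0.1392
sin(98°) = 0.9903

e^(i*98°) = -0.1392 + 0.9903i


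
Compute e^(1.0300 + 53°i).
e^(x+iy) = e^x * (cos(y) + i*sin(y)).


e^1.0300 = 2.8011
cos(53°) = 0.6018
sin(53°) = 0.7986
Real = 2.8011*0.6018 = 1.6857
Imag = 2.8011*0.7986 = 2.2370

1.6857 + 2.2370i


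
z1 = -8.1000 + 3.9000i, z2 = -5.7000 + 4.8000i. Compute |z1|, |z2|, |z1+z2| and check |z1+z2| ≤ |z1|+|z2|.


|z1| = sqrt((-8.1)^2 + 3.9^2) = sqrt(80.82) = 8.9900
|z2| = sqrt((-5.7)^2 + 4.8^2) = sqrt(55.53) = 7.4518
z1+z2 = -13.8000 + 8.7000i
|z1+z2| = sqrt(266.13) = 16.3135
|z1|+|z2| = 8.9900 + 7.4518 = 16.4418

|z1+z2| = 16.3135 ≤ |z1|+|z2| = 16.4418 (verified)


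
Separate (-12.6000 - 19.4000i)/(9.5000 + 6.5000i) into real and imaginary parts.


Multiply by conjugate: (-12.6000 - 19.4000i)(9.5000 - 6.5000i) / (9.5^2 + 6.5^2)
Numerator real = -12.6*9.5 - (19.4)*6.5 = -245.8
Numerator imag = -19.4*9.5 - (-12.6)*6.5 = -102.4
Denominator = 132.5
Re(z) = -245.8/132.5 = -1.8551
Im(z) = -102.4/132.5 = -0.7728

Re(z) = -1.8551, Im(z) = -0.7728


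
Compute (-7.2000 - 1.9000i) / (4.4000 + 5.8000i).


Conjugate of z2 = 4.4000 - 5.8000i
Numerator: (-7.2000 - 1.9000i)(4.4000 - 5.8000i) = -42.7000 + 33.4000i
Denominator: 4.4^2 + 5.8^2 = 53
Result = (-42.7000 + 33.4000i)/53

-0.8057 + 0.6302i


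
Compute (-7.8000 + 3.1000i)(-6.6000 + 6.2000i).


Real = -7.8*(-6.6) - 3.1*6.2 = 51.48 - 19.22 = 32.26
Imag = -7.8*6.2 - (6.6)*3.1 = -48.36 - (20.46) = -68.82

32.2600 - 68.8200i


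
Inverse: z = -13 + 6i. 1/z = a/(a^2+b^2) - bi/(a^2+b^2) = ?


|z|^2 = 169+36 = 205
1/z = (-13 - 6i)/205

1/z = -0.0634 - 0.0293i


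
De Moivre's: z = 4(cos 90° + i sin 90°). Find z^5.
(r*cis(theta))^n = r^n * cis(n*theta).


r^5 = 4^5 = 1024
n*theta = 5*90° = 450° = 90° (mod 360)
a = 1024*cos(90°) = 0
b = 1024*sin(90°) = 1024.0000

1024 cis(90°) = 0 + 1024.0000i


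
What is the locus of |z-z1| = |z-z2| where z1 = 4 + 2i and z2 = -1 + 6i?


Equal distances means the locus is the perpendicular bisector of z1 and z2.
Midpoint = ((4+(-1))/2, (2+6)/2) = (1.5000, 4.0000)

Perpendicular bisector through (1.5000, 4.0000)


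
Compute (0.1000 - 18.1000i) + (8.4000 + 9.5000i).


Real: 0.1 + 8.4 = 8.5
Imag: -18.1 + 9.5 = -8.6

8.5000 - 8.6000i


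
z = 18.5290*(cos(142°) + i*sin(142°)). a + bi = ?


a = 18.5290*cos(142°) = 18.5290*(-0.788011) = -14.6011
b = 18.5290*sin(142°) = 18.5290*0.61566 = 11.4076

-14.6011 + 11.4076i


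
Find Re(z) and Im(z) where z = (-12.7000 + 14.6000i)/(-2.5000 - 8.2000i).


Multiply by conjugate: (-12.7000 + 14.6000i)(-2.5000 + 8.2000i) / ((-2.5)^2 + (-8.2)^2)
Numerator real = -12.7*(-2.5) + 14.6*(-8.2) = -87.97
Numerator imag = 14.6*(-2.5) - (-12.7)*(-8.2) = -140.64
Denominator = 73.49
Re(z) = -87.97/73.49 = -1.1970
Im(z) = -140.64/73.49 = -1.9137

Re(z) = -1.1970, Im(z) = -1.9137


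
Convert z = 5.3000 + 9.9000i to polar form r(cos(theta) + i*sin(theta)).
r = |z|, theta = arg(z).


r = sqrt(28.09+98.01) = sqrt(126.1) = 11.2294
theta = atan2(9.9, 5.3) = 61.8375 degrees

r = 11.2294, theta = 61.8375 degrees


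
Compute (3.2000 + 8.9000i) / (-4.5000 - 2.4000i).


Conjugate of z2 = -4.5000 + 2.4000i
Numerator: (3.2000 + 8.9000i)(-4.5000 + 2.4000i) = -35.7600 - 32.3700i
Denominator: (-4.5)^2 + (-2.4)^2 = 26.01
Result = (-35.7600 - 32.3700i)/26.01

-1.3749 - 1.2445i


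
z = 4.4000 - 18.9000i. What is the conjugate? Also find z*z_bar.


z_bar = 4.4000 + 18.9000i
z*z_bar = 4.4^2 + (-18.9)^2 = 19.36 + 357.21 = 376.57

z_bar = 4.4000 + 18.9000i, z*z_bar = 376.57


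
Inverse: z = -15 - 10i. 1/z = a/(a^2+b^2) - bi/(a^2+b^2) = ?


|z|^2 = 225+100 = 325
1/z = (-15 + 10i)/325

1/z = -0.0462 + 0.0308i


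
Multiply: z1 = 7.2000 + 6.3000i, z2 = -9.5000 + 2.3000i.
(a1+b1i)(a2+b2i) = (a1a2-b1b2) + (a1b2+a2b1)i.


Real = 7.2*(-9.5) - 6.3*2.3 = -68.4 - 14.49 = -82.89
Imag = 7.2*2.3 - (9.5)*6.3 = 16.56 - (59.85) = -43.29

-82.8900 - 43.2900i


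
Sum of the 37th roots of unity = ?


The sum of all 37th roots of unity is 0.
Geometric series: (1 - w^37)/(1 - w) = (1-1)/(1-w) = 0 since w^37 = 1, w ≠ 1.
Alternatively: coefficient of z^36 in z^37 - 1 is 0.

0


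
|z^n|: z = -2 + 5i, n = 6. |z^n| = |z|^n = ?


|z| = sqrt(4+25) = sqrt(29) = 5.3852
|z^6| = |z|^6 = (sqrt(29))^6 = 29^3 = 24389

|z^6| = 24389


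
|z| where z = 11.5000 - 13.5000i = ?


|z| = sqrt(11.5^2 + (-13.5)^2) = sqrt(132.25 + 182.25) = sqrt(314.5) = 17.7341

|z| = 17.7341


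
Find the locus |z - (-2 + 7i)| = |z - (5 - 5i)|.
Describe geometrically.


Equal distances means the locus is the perpendicular bisector of z1 and z2.
Midpoint = ((-2+5)/2, (7+(-5))/2) = (1.5000, 1.0000)

Perpendicular bisector through (1.5000, 1.0000)


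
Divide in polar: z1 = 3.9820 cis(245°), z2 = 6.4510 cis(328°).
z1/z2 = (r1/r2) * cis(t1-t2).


r = 3.9820 / 6.4510 = 0.6173
theta = 245° - 328° = -83° = 277° (mod 360)

0.6173 cis(277°)


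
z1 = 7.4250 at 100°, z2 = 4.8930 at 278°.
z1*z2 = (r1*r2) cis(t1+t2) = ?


r = 7.4250 * 4.8930 = 36.3305
theta = 100° + 278° = 378° = 18° (mod 360)

36.3305 cis(18°)


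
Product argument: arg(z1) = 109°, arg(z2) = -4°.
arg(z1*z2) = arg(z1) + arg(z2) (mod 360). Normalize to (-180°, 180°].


arg(z1*z2) = 109° - 4° = 105°
Normalized to (-180°, 180°]: 105°

105°


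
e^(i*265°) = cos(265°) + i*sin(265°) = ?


cos(265°) = -0.0872
sin(265°) = -0.9962

e^(i*265°) = -0.0872 - 0.9962i


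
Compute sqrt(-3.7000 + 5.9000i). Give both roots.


|z| = sqrt(13.69+34.81) = 6.9642
sqrt((|z|+a)/2) = sqrt((6.9642+(-3.7))/2) = sqrt(1.6321) = 1.2775
sqrt((|z|-a)/2) = sqrt((6.9642-(-3.7))/2) = sqrt(5.3321) = 2.3091

±(1.2775 + 2.3091i) i.e. 1.2775 + 2.3091i and -1.2775 - 2.3091i


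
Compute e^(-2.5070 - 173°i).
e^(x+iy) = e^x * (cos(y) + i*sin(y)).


e^-2.5070 = 0.0815
cos(-173°) = -0.9925
sin(-173°) = -0.1219
Real = 0.0815*(-0.9925) = -0.0809
Imag = 0.0815*(-0.1219) = -0.0099

-0.0809 - 0.0099i


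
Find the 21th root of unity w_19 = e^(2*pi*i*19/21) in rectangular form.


Angle = 360*19/21 = 325.7143°
a = cos(325.7143°) = 0.8262
b = sin(325.7143°) = -0.5633

0.8262 - 0.5633i


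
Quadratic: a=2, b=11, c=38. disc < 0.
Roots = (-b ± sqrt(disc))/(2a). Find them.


disc = 11^2 - 4*2*38 = 121 - 304 = -183
sqrt(|disc|) = sqrt(183) = 13.5277
Real part = -11/(2*2) = -2.7500
Imag part = 13.5277/(2*2) = 3.3819

-2.7500 ± 3.3819i


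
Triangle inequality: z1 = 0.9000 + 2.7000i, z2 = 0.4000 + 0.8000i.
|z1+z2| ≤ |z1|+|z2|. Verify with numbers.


|z1| = sqrt(0.9^2 + 2.7^2) = sqrt(8.1) = 2.8460
|z2| = sqrt(0.4^2 + 0.8^2) = sqrt(0.8) = 0.8944
z1+z2 = 1.3000 + 3.5000i
|z1+z2| = sqrt(13.94) = 3.7336
|z1|+|z2| = 2.8460 + 0.8944 = 3.7404

|z1+z2| = 3.7336 ≤ |z1|+|z2| = 3.7404 (verified)


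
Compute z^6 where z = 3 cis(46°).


r^6 = 3^6 = 729
n*theta = 6*46° = 276° = 276° (mod 360)
a = 729*cos(276°) = 76.2012
b = 729*sin(276°) = -725.0065

729 cis(276°) = 76.2012 - 725.0065i


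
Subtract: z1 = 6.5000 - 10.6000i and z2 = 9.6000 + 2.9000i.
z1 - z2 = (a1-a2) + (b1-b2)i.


Real: 6.5 - 9.6 = -3.1
Imag: -10.6 - 2.9 = -13.5

-3.1000 - 13.5000i


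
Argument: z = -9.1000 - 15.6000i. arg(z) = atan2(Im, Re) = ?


Re = -9.1, Im = -15.6
arg = atan2(-15.6, -9.1) = -120.2564 degrees

arg(z) = -120.2564 degrees


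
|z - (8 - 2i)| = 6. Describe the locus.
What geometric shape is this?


|z - z0| = r is a circle with center z0 and radius r.
Center = (8, -2), radius = 6

Circle with center (8, -2) and radius 6


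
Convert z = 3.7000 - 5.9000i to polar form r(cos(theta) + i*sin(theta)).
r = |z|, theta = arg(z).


r = sqrt(13.69+34.81) = sqrt(48.5) = 6.9642
theta = atan2(-5.9, 3.7) = -57.9074 degrees

r = 6.9642, theta = -57.9074 degrees


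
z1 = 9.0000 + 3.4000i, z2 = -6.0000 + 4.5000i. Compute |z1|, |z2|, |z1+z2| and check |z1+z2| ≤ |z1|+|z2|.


|z1| = sqrt(9^2 + 3.4^2) = sqrt(92.56) = 9.6208
|z2| = sqrt((-6)^2 + 4.5^2) = sqrt(56.25) = 7.5000
z1+z2 = 3.0000 + 7.9000i
|z1+z2| = sqrt(71.41) = 8.4504
|z1|+|z2| = 9.6208 + 7.5000 = 17.1208

|z1+z2| = 8.4504 ≤ |z1|+|z2| = 17.1208 (verified)


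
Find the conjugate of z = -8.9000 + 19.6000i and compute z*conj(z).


z_bar = -8.9000 - 19.6000i
z*z_bar = (-8.9)^2 + 19.6^2 = 79.21 + 384.16 = 463.37

z_bar = -8.9000 - 19.6000i, z*z_bar = 463.37


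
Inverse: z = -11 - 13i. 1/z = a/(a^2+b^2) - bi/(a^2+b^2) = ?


|z|^2 = 121+169 = 290
1/z = (-11 + 13i)/290

1/z = -0.0379 + 0.0448i


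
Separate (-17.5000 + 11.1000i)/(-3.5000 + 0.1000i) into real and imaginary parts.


Multiply by conjugate: (-17.5000 + 11.1000i)(-3.5000 - 0.1000i) / ((-3.5)^2 + 0.1^2)
Numerator real = -17.5*(-3.5) + 11.1*0.1 = 62.36
Numerator imag = 11.1*(-3.5) - (-17.5)*0.1 = -37.1
Denominator = 12.26
Re(z) = 62.36/12.26 = 5.0865
Im(z) = -37.1/12.26 = -3.0261

Re(z) = 5.0865, Im(z) = -3.0261


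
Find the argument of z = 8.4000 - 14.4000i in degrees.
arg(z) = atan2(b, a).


Re = 8.4, Im = -14.4
arg = atan2(-14.4, 8.4) = -59.7436 degrees

arg(z) = -59.7436 degrees


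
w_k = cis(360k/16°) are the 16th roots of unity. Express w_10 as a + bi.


Angle = 360*10/16 = 225°
a = cos(225°) = -0.7071
b = sin(225°) = -0.7071

-0.7071 - 0.7071i


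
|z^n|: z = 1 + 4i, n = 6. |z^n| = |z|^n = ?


|z| = sqrt(1+16) = sqrt(17) = 4.1231
|z^6| = |z|^6 = (sqrt(17))^6 = 17^3 = 4913

|z^6| = 4913


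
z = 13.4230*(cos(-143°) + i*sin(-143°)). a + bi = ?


a = 13.4230*cos(-143°) = 13.4230*(-0.79864) = -10.7201
b = 13.4230*sin(-143°) = 13.4230*(-0.60182) = -8.0782

-10.7201 - 8.0782i


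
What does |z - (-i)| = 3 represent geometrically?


|z - z0| = r is a circle with center z0 and radius r.
Center = (0, -1), radius = 3

Circle with center (0, -1) and radius 3


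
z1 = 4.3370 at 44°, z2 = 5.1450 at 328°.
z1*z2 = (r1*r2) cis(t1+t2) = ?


r = 4.3370 * 5.1450 = 22.3139
theta = 44° + 328° = 372° = 12° (mod 360)

22.3139 cis(12°)


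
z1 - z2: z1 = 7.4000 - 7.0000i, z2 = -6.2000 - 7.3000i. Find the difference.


Real: 7.4 + 6.2 = 13.6
Imag: -7 + 7.3 = 0.3

13.6000 + 0.3000i


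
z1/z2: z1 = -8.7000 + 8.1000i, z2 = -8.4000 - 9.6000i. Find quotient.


Conjugate of z2 = -8.4000 + 9.6000i
Numerator: (-8.7000 + 8.1000i)(-8.4000 + 9.6000i) = -4.6800 - 151.5600i
Denominator: (-8.4)^2 + (-9.6)^2 = 162.72
Result = (-4.6800 - 151.5600i)/162.72

-0.0288 - 0.9314i


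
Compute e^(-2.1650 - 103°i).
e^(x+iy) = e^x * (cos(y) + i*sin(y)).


e^-2.1650 = 0.1147
cos(-103°) = -0.225
sin(-103°) = -0.9744
Real = 0.1147*(-0.225) = -0.0258
Imag = 0.1147*(-0.9744) = -0.1118

-0.0258 - 0.1118i


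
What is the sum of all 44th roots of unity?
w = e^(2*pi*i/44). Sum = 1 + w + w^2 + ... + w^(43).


The sum of all 44th roots of unity is 0.
Geometric series: (1 - w^44)/(1 - w) = (1-1)/(1-w) = 0 since w^44 = 1, w ≠ 1.
Alternatively: coefficient of z^43 in z^44 - 1 is 0.

0


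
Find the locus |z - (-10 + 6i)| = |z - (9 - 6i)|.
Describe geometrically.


Equal distances means the locus is the perpendicular bisector of z1 and z2.
Midpoint = ((-10+9)/2, (6+(-6))/2) = (-0.5000, 0)

Perpendicular bisector through (-0.5000, 0)


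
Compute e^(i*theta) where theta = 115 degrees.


cos(115°) = -0.4226
sin(115°) = 0.9063

e^(i*115°) = -0.4226 + 0.9063i


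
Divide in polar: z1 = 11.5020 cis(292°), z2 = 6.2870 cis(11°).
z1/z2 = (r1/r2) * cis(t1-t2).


r = 11.5020 / 6.2870 = 1.8295
theta = 292° - 11° = 281° = 281° (mod 360)

1.8295 cis(281°)


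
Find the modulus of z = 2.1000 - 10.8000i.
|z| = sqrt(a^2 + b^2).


|z| = sqrt(2.1^2 + (-10.8)^2) = sqrt(4.41 + 116.64) = sqrt(121.05) = 11.0023

|z| = 11.0023


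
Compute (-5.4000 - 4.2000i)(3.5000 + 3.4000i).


Real = -5.4*3.5 - (-4.2)*3.4 = -18.9 - (-14.28) = -4.62
Imag = -5.4*3.4 + 3.5*(-4.2) = -18.36 - (14.7) = -33.06

-4.6200 - 33.0600i


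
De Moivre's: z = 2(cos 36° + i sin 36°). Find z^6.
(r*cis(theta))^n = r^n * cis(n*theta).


r^6 = 2^6 = 64
n*theta = 6*36° = 216° = 216° (mod 360)
a = 64*cos(216°) = -51.7771
b = 64*sin(216°) = -37.6183

64 cis(216°) = -51.7771 - 37.6183i


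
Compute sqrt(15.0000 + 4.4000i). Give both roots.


|z| = sqrt(225+19.36) = 15.6320
sqrt((|z|+a)/2) = sqrt((15.6320+15)/2) = sqrt(15.3160) = 3.9136
sqrt((|z|-a)/2) = sqrt((15.6320-15)/2) = sqrt(0.3160) = 0.5621

±(3.9136 + 0.5621i) i.e. 3.9136 + 0.5621i and -3.9136 - 0.5621i


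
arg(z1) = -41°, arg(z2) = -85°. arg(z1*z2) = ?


arg(z1*z2) = -41° - 85° = -126°
Normalized to (-180°, 180°]: -126°

-126°


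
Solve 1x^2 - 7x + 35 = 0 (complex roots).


disc = (-7)^2 - 4*1*35 = 49 - 140 = -91
sqrt(|disc|) = sqrt(91) = 9.5394
Real part = 7/(2*1) = 3.5000
Imag part = 9.5394/(2*1) = 4.7697

3.5000 ± 4.7697i


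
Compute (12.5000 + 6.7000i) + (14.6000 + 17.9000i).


Real: 12.5 + 14.6 = 27.1
Imag: 6.7 + 17.9 = 24.6

27.1000 + 24.6000i


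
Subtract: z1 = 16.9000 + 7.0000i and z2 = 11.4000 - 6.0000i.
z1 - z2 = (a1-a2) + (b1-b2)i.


Real: 16.9 - 11.4 = 5.5
Imag: 7 + 6 = 13

5.5000 + 13.0000i


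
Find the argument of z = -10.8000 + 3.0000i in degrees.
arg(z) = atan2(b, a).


Re = -10.8, Im = 3
arg = atan2(3, -10.8) = 164.4759 degrees

arg(z) = 164.4759 degrees


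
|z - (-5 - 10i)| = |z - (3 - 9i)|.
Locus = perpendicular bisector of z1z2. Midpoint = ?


Equal distances means the locus is the perpendicular bisector of z1 and z2.
Midpoint = ((-5+3)/2, (-10+(-9))/2) = (-1.0000, -9.5000)

Perpendicular bisector through (-1.0000, -9.5000)


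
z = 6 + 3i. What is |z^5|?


|z| = sqrt(36+9) = sqrt(45) = 6.7082
|z^5| = |z|^5 = (sqrt(45))^5 = 45^2 * sqrt(45) = 2025*sqrt(45)

|z^5| = 2025*sqrt(45) ≈ 13584.1130


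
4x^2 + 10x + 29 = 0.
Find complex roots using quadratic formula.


disc = 10^2 - 4*4*29 = 100 - 464 = -364
sqrt(|disc|) = sqrt(364) = 19.0788
Real part = -10/(2*4) = -1.2500
Imag part = 19.0788/(2*4) = 2.3848

-1.2500 ± 2.3848i


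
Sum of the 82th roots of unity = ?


The sum of all 82th roots of unity is 0.
Geometric series: (1 - w^82)/(1 - w) = (1-1)/(1-w) = 0 since w^82 = 1, w ≠ 1.
Alternatively: coefficient of z^81 in z^82 - 1 is 0.

0


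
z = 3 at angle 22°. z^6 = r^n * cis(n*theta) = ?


r^6 = 3^6 = 729
n*theta = 6*22° = 132° = 132° (mod 360)
a = 729*cos(132°) = -487.7962
b = 729*sin(132°) = 541.7526

729 cis(132°) = -487.7962 + 541.7526i
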